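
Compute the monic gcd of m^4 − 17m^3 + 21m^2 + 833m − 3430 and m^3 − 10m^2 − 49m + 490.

m^3 − 10m^2 − 49m + 490

Repeated division with remainder:
  m^4 − 17m^3 + 21m^2 + 833m − 3430 = (m − 7)(m^3 − 10m^2 − 49m + 490) + (0)
The last nonzero remainder m^3 − 10m^2 − 49m + 490 is already monic.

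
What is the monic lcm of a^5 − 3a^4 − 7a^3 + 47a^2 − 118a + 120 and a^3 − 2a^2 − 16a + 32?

Repeated division with remainder:
  a^5 − 3a^4 − 7a^3 + 47a^2 − 118a + 120 = (a^2 − a + 7)(a^3 − 2a^2 − 16a + 32) + (13a^2 + 26a − 104)
  a^3 − 2a^2 − 16a + 32 = ((1/13)a − 4/13)(13a^2 + 26a − 104) + (0)
Last nonzero remainder: 13a^2 + 26a − 104. Dividing through by 13 gives the monic gcd a^2 + 2a − 8.
Then lcm(f, g) = f·g / gcd(f, g); expanding and making the result monic gives the answer.

a^6 − 7a^5 + 5a^4 + 75a^3 − 306a^2 + 592a − 480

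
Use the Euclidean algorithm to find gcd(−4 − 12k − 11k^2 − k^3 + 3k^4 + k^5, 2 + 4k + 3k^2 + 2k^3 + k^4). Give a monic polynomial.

1 + 2k + k^2

Repeated division with remainder:
  k^5 + 3k^4 − k^3 − 11k^2 − 12k − 4 = (k + 1)(k^4 + 2k^3 + 3k^2 + 4k + 2) + (−6k^3 − 18k^2 − 18k − 6)
  k^4 + 2k^3 + 3k^2 + 4k + 2 = (−(1/6)k + 1/6)(−6k^3 − 18k^2 − 18k − 6) + (3k^2 + 6k + 3)
  −6k^3 − 18k^2 − 18k − 6 = (−2k − 2)(3k^2 + 6k + 3) + (0)
Last nonzero remainder: 3k^2 + 6k + 3. Dividing through by 3 gives the monic gcd k^2 + 2k + 1.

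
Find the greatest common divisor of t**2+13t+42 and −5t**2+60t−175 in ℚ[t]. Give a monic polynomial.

Apply the Euclidean algorithm:
  t**2+13t+42 = (−1/5)(−5t**2+60t−175) + (25t+7)
  −5t**2+60t−175 = (−(1/5)t+307/125)(25t+7) + (−24024/125)
  25t+7 = (−(3125/24024)t−125/3432)(−24024/125) + (0)
The last nonzero remainder is the constant −24024/125, so the polynomials are coprime and gcd = 1.

1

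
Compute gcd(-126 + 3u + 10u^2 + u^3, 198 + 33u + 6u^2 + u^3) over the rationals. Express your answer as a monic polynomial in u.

6 + u

Repeated division with remainder:
  u^3 + 10u^2 + 3u - 126 = (u^3 + 6u^2 + 33u + 198) + (4u^2 - 30u - 324)
  u^3 + 6u^2 + 33u + 198 = ((1/4)u + 27/8)(4u^2 - 30u - 324) + ((861/4)u + 2583/2)
  4u^2 - 30u - 324 = ((16/861)u - 72/287)((861/4)u + 2583/2) + (0)
Last nonzero remainder: (861/4)u + 2583/2. Dividing through by 861/4 gives the monic gcd u + 6.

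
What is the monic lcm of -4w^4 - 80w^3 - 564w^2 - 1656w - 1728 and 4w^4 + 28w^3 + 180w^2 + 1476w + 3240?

By polynomial division,
  -4w^4 - 80w^3 - 564w^2 - 1656w - 1728 = (-1)(4w^4 + 28w^3 + 180w^2 + 1476w + 3240) + (-52w^3 - 384w^2 - 180w + 1512)
  4w^4 + 28w^3 + 180w^2 + 1476w + 3240 = (-(1/13)w + 5/169)(-52w^3 - 384w^2 - 180w + 1512) + ((30000/169)w^2 + (270000/169)w + 540000/169)
  -52w^3 - 384w^2 - 180w + 1512 = (-(2197/7500)w + 1183/2500)((30000/169)w^2 + (270000/169)w + 540000/169) + (0)
Last nonzero remainder: (30000/169)w^2 + (270000/169)w + 540000/169. Dividing through by 30000/169 gives the monic gcd w^2 + 9w + 18.
Then lcm(f, g) = f·g / gcd(f, g); expanding and making the result monic gives the answer.

w^6 + 18w^5 + 146w^4 + 1032w^3 + 5949w^2 + 17766w + 19440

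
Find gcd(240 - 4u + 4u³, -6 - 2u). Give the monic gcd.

By polynomial division,
  4u³ - 4u + 240 = (-2u² + 6u - 16)(-2u - 6) + (144)
  -2u - 6 = (-(1/72)u - 1/24)(144) + (0)
The last nonzero remainder is the constant 144, so the polynomials are coprime and gcd = 1.

1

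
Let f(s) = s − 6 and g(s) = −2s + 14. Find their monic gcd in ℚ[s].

1

Apply the Euclidean algorithm:
  s − 6 = (−1/2)(−2s + 14) + (1)
  −2s + 14 = (−2s + 14)(1) + (0)
The last nonzero remainder is the constant 1, so the polynomials are coprime and gcd = 1.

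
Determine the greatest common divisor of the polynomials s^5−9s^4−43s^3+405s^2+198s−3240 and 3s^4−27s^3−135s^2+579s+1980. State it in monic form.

s^2−2s−15

Euclidean algorithm in ℚ[s]:
  s^5−9s^4−43s^3+405s^2+198s−3240 = ((1/3)s)(3s^4−27s^3−135s^2+579s+1980) + (2s^3+212s^2−462s−3240)
  3s^4−27s^3−135s^2+579s+1980 = ((3/2)s−345/2)(2s^3+212s^2−462s−3240) + (37128s^2−74256s−556920)
  2s^3+212s^2−462s−3240 = ((1/18564)s+9/1547)(37128s^2−74256s−556920) + (0)
Last nonzero remainder: 37128s^2−74256s−556920. Dividing through by 37128 gives the monic gcd s^2−2s−15.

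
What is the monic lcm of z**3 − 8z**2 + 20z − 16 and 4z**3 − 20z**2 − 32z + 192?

Apply the Euclidean algorithm:
  z**3 − 8z**2 + 20z − 16 = (1/4)(4z**3 − 20z**2 − 32z + 192) + (−3z**2 + 28z − 64)
  4z**3 − 20z**2 − 32z + 192 = (−(4/3)z − 52/9)(−3z**2 + 28z − 64) + ((400/9)z − 1600/9)
  −3z**2 + 28z − 64 = (−(27/400)z + 9/25)((400/9)z − 1600/9) + (0)
Last nonzero remainder: (400/9)z − 1600/9. Dividing through by 400/9 gives the monic gcd z − 4.
Then lcm(f, g) = f·g / gcd(f, g); expanding and making the result monic gives the answer.

z**5 − 9z**4 + 16z**3 + 60z**2 − 224z + 192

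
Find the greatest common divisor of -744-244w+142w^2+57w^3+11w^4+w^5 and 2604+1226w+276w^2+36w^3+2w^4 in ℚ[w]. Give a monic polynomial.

186+61w+11w^2+w^3

Apply the Euclidean algorithm:
  w^5+11w^4+57w^3+142w^2-244w-744 = ((1/2)w-7/2)(2w^4+36w^3+276w^2+1226w+2604) + (45w^3+495w^2+2745w+8370)
  2w^4+36w^3+276w^2+1226w+2604 = ((2/45)w+14/45)(45w^3+495w^2+2745w+8370) + (0)
Last nonzero remainder: 45w^3+495w^2+2745w+8370. Dividing through by 45 gives the monic gcd w^3+11w^2+61w+186.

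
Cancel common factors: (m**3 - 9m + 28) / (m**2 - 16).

(m**2 - 4m + 7)/(m - 4)

Euclidean algorithm in ℚ[m]:
  m**3 - 9m + 28 = (m)(m**2 - 16) + (7m + 28)
  m**2 - 16 = ((1/7)m - 4/7)(7m + 28) + (0)
Last nonzero remainder: 7m + 28. Dividing through by 7 gives the monic gcd m + 4.
Cancel m + 4 from numerator and denominator to get the reduced form.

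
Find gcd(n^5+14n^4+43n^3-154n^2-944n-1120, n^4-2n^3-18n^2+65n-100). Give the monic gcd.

Apply the Euclidean algorithm:
  n^5+14n^4+43n^3-154n^2-944n-1120 = (n+16)(n^4-2n^3-18n^2+65n-100) + (93n^3+69n^2-1884n+480)
  n^4-2n^3-18n^2+65n-100 = ((1/93)n-85/2883)(93n^3+69n^2-1884n+480) + ((4125/961)n^2+(4125/961)n-82500/961)
  93n^3+69n^2-1884n+480 = ((29791/1375)n-7688/1375)((4125/961)n^2+(4125/961)n-82500/961) + (0)
Last nonzero remainder: (4125/961)n^2+(4125/961)n-82500/961. Dividing through by 4125/961 gives the monic gcd n^2+n-20.

n^2+n-20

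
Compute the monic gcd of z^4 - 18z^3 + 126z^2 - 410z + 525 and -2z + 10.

z - 5

Apply the Euclidean algorithm:
  z^4 - 18z^3 + 126z^2 - 410z + 525 = (-(1/2)z^3 + (13/2)z^2 - (61/2)z + 105/2)(-2z + 10) + (0)
Last nonzero remainder: -2z + 10. Dividing through by -2 gives the monic gcd z - 5.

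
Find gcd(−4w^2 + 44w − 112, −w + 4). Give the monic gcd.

w − 4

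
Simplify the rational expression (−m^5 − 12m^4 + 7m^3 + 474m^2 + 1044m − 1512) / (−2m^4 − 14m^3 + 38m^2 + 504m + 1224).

(m^3 + 12m^2 + 29m − 42)/(2m^2 + 14m + 34)

Repeated division with remainder:
  −m^5 − 12m^4 + 7m^3 + 474m^2 + 1044m − 1512 = ((1/2)m + 5/2)(−2m^4 − 14m^3 + 38m^2 + 504m + 1224) + (23m^3 + 127m^2 − 828m − 4572)
  −2m^4 − 14m^3 + 38m^2 + 504m + 1224 = (−(2/23)m − 68/529)(23m^3 + 127m^2 − 828m − 4572) + (−(9350/529)m^2 + 336600/529)
  23m^3 + 127m^2 − 828m − 4572 = (−(12167/9350)m − 67183/9350)(−(9350/529)m^2 + 336600/529) + (0)
Last nonzero remainder: −(9350/529)m^2 + 336600/529. Dividing through by −9350/529 gives the monic gcd m^2 − 36.
Cancel m^2 − 36 from numerator and denominator to get the reduced form.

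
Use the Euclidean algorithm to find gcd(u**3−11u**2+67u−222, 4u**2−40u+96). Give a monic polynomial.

u−6

Repeated division with remainder:
  u**3−11u**2+67u−222 = ((1/4)u−1/4)(4u**2−40u+96) + (33u−198)
  4u**2−40u+96 = ((4/33)u−16/33)(33u−198) + (0)
Last nonzero remainder: 33u−198. Dividing through by 33 gives the monic gcd u−6.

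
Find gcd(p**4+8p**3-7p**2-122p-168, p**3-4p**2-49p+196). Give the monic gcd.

Repeated division with remainder:
  p**4+8p**3-7p**2-122p-168 = (p+12)(p**3-4p**2-49p+196) + (90p**2+270p-2520)
  p**3-4p**2-49p+196 = ((1/90)p-7/90)(90p**2+270p-2520) + (0)
Last nonzero remainder: 90p**2+270p-2520. Dividing through by 90 gives the monic gcd p**2+3p-28.

p**2+3p-28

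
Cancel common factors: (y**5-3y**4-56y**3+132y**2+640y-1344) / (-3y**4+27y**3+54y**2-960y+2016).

(-y**2-2y+8)/(3y-12)

By polynomial division,
  y**5-3y**4-56y**3+132y**2+640y-1344 = (-(1/3)y-2)(-3y**4+27y**3+54y**2-960y+2016) + (16y**3-80y**2-608y+2688)
  -3y**4+27y**3+54y**2-960y+2016 = (-(3/16)y+3/4)(16y**3-80y**2-608y+2688) + (0)
Last nonzero remainder: 16y**3-80y**2-608y+2688. Dividing through by 16 gives the monic gcd y**3-5y**2-38y+168.
Cancel y**3-5y**2-38y+168 from numerator and denominator to get the reduced form.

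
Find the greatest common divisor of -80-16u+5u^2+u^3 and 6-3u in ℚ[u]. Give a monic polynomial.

1

Repeated division with remainder:
  u^3+5u^2-16u-80 = (-(1/3)u^2-(7/3)u+2/3)(-3u+6) + (-84)
  -3u+6 = ((1/28)u-1/14)(-84) + (0)
The last nonzero remainder is the constant -84, so the polynomials are coprime and gcd = 1.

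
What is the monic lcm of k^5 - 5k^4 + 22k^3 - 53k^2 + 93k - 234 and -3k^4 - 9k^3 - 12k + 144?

k^7 - 3k^6 + 4k^5 + 31k^4 - 189k^3 + 376k^2 - 1212k + 1872

Apply the Euclidean algorithm:
  k^5 - 5k^4 + 22k^3 - 53k^2 + 93k - 234 = (-(1/3)k + 8/3)(-3k^4 - 9k^3 - 12k + 144) + (46k^3 - 57k^2 + 173k - 618)
  -3k^4 - 9k^3 - 12k + 144 = (-(3/46)k - 585/2116)(46k^3 - 57k^2 + 173k - 618) + (-(9471/2116)k^2 - (9471/2116)k - 28413/1058)
  46k^3 - 57k^2 + 173k - 618 = (-(97336/9471)k + 217948/9471)(-(9471/2116)k^2 - (9471/2116)k - 28413/1058) + (0)
Last nonzero remainder: -(9471/2116)k^2 - (9471/2116)k - 28413/1058. Dividing through by -9471/2116 gives the monic gcd k^2 + k + 6.
Then lcm(f, g) = f·g / gcd(f, g); expanding and making the result monic gives the answer.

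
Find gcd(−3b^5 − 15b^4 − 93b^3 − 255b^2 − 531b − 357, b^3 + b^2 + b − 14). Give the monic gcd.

b^2 + 3b + 7

Euclidean algorithm in ℚ[b]:
  −3b^5 − 15b^4 − 93b^3 − 255b^2 − 531b − 357 = (−3b^2 − 12b − 78)(b^3 + b^2 + b − 14) + (−207b^2 − 621b − 1449)
  b^3 + b^2 + b − 14 = (−(1/207)b + 2/207)(−207b^2 − 621b − 1449) + (0)
Last nonzero remainder: −207b^2 − 621b − 1449. Dividing through by −207 gives the monic gcd b^2 + 3b + 7.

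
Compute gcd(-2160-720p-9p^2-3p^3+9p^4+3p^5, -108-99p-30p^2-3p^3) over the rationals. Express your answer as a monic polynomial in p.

12+7p+p^2

Apply the Euclidean algorithm:
  3p^5+9p^4-3p^3-9p^2-720p-2160 = (-p^2+7p-36)(-3p^3-30p^2-99p-108) + (-504p^2-3528p-6048)
  -3p^3-30p^2-99p-108 = ((1/168)p+1/56)(-504p^2-3528p-6048) + (0)
Last nonzero remainder: -504p^2-3528p-6048. Dividing through by -504 gives the monic gcd p^2+7p+12.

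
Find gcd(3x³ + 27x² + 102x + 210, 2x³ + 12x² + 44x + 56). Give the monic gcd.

By polynomial division,
  3x³ + 27x² + 102x + 210 = (3/2)(2x³ + 12x² + 44x + 56) + (9x² + 36x + 126)
  2x³ + 12x² + 44x + 56 = ((2/9)x + 4/9)(9x² + 36x + 126) + (0)
Last nonzero remainder: 9x² + 36x + 126. Dividing through by 9 gives the monic gcd x² + 4x + 14.

x² + 4x + 14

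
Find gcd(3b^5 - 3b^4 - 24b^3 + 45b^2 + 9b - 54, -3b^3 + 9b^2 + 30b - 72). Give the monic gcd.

b^2 + b - 6

Repeated division with remainder:
  3b^5 - 3b^4 - 24b^3 + 45b^2 + 9b - 54 = (-b^2 - 2b - 8)(-3b^3 + 9b^2 + 30b - 72) + (105b^2 + 105b - 630)
  -3b^3 + 9b^2 + 30b - 72 = (-(1/35)b + 4/35)(105b^2 + 105b - 630) + (0)
Last nonzero remainder: 105b^2 + 105b - 630. Dividing through by 105 gives the monic gcd b^2 + b - 6.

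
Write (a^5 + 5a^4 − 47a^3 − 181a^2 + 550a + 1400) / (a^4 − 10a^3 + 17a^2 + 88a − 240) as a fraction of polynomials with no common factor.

Repeated division with remainder:
  a^5 + 5a^4 − 47a^3 − 181a^2 + 550a + 1400 = (a + 15)(a^4 − 10a^3 + 17a^2 + 88a − 240) + (86a^3 − 524a^2 − 530a + 5000)
  a^4 − 10a^3 + 17a^2 + 88a − 240 = ((1/86)a − 84/1849)(86a^3 − 524a^2 − 530a + 5000) + (−(1188/1849)a^2 + (10692/1849)a − 23760/1849)
  86a^3 − 524a^2 − 530a + 5000 = (−(79507/594)a − 231125/594)(−(1188/1849)a^2 + (10692/1849)a − 23760/1849) + (0)
Last nonzero remainder: −(1188/1849)a^2 + (10692/1849)a − 23760/1849. Dividing through by −1188/1849 gives the monic gcd a^2 − 9a + 20.
Cancel a^2 − 9a + 20 from numerator and denominator to get the reduced form.

(a^3 + 14a^2 + 59a + 70)/(a^2 − a − 12)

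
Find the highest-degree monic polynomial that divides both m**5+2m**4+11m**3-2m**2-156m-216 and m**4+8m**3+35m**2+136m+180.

By polynomial division,
  m**5+2m**4+11m**3-2m**2-156m-216 = (m-6)(m**4+8m**3+35m**2+136m+180) + (24m**3+72m**2+480m+864)
  m**4+8m**3+35m**2+136m+180 = ((1/24)m+5/24)(24m**3+72m**2+480m+864) + (0)
Last nonzero remainder: 24m**3+72m**2+480m+864. Dividing through by 24 gives the monic gcd m**3+3m**2+20m+36.

m**3+3m**2+20m+36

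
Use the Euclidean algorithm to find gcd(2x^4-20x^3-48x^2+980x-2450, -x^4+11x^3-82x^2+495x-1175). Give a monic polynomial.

x^2-10x+25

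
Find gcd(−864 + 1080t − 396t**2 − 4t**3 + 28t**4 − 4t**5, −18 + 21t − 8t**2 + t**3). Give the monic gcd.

Repeated division with remainder:
  −4t**5 + 28t**4 − 4t**3 − 396t**2 + 1080t − 864 = (−4t**2 − 4t + 48)(t**3 − 8t**2 + 21t − 18) + (0)
The last nonzero remainder t**3 − 8t**2 + 21t − 18 is already monic.

−18 + 21t − 8t**2 + t**3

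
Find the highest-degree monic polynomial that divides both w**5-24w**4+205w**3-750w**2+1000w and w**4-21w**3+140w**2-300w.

w**3-15w**2+50w

Repeated division with remainder:
  w**5-24w**4+205w**3-750w**2+1000w = (w-3)(w**4-21w**3+140w**2-300w) + (2w**3-30w**2+100w)
  w**4-21w**3+140w**2-300w = ((1/2)w-3)(2w**3-30w**2+100w) + (0)
Last nonzero remainder: 2w**3-30w**2+100w. Dividing through by 2 gives the monic gcd w**3-15w**2+50w.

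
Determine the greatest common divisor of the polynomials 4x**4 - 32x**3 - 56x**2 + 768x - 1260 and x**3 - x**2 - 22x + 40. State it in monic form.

x + 5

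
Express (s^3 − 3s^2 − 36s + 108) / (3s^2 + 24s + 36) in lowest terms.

Repeated division with remainder:
  s^3 − 3s^2 − 36s + 108 = ((1/3)s − 11/3)(3s^2 + 24s + 36) + (40s + 240)
  3s^2 + 24s + 36 = ((3/40)s + 3/20)(40s + 240) + (0)
Last nonzero remainder: 40s + 240. Dividing through by 40 gives the monic gcd s + 6.
Cancel s + 6 from numerator and denominator to get the reduced form.

(s^2 − 9s + 18)/(3s + 6)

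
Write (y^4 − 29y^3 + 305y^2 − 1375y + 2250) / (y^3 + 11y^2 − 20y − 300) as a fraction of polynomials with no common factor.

(y^3 − 24y^2 + 185y − 450)/(y^2 + 16y + 60)

Apply the Euclidean algorithm:
  y^4 − 29y^3 + 305y^2 − 1375y + 2250 = (y − 40)(y^3 + 11y^2 − 20y − 300) + (765y^2 − 1875y − 9750)
  y^3 + 11y^2 − 20y − 300 = ((1/765)y + 686/39015)(765y^2 − 1875y − 9750) + ((66880/2601)y − 334400/2601)
  765y^2 − 1875y − 9750 = ((397953/13376)y + 507195/6688)((66880/2601)y − 334400/2601) + (0)
Last nonzero remainder: (66880/2601)y − 334400/2601. Dividing through by 66880/2601 gives the monic gcd y − 5.
Cancel y − 5 from numerator and denominator to get the reduced form.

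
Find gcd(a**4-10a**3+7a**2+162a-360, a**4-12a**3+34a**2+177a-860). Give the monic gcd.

a**2-a-20

Repeated division with remainder:
  a**4-10a**3+7a**2+162a-360 = (a**4-12a**3+34a**2+177a-860) + (2a**3-27a**2-15a+500)
  a**4-12a**3+34a**2+177a-860 = ((1/2)a+3/4)(2a**3-27a**2-15a+500) + ((247/4)a**2-(247/4)a-1235)
  2a**3-27a**2-15a+500 = ((8/247)a-100/247)((247/4)a**2-(247/4)a-1235) + (0)
Last nonzero remainder: (247/4)a**2-(247/4)a-1235. Dividing through by 247/4 gives the monic gcd a**2-a-20.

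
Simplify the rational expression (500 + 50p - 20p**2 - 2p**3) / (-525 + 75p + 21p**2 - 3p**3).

Euclidean algorithm in ℚ[p]:
  -2p**3 - 20p**2 + 50p + 500 = (2/3)(-3p**3 + 21p**2 + 75p - 525) + (-34p**2 + 850)
  -3p**3 + 21p**2 + 75p - 525 = ((3/34)p - 21/34)(-34p**2 + 850) + (0)
Last nonzero remainder: -34p**2 + 850. Dividing through by -34 gives the monic gcd p**2 - 25.
Cancel p**2 - 25 from numerator and denominator to get the reduced form.

(20 + 2p)/(-21 + 3p)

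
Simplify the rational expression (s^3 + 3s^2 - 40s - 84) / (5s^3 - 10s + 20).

(s^2 + s - 42)/(5s^2 - 10s + 10)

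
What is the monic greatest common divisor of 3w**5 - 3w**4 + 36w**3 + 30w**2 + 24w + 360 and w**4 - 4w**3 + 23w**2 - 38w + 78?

By polynomial division,
  3w**5 - 3w**4 + 36w**3 + 30w**2 + 24w + 360 = (3w + 9)(w**4 - 4w**3 + 23w**2 - 38w + 78) + (3w**3 - 63w**2 + 132w - 342)
  w**4 - 4w**3 + 23w**2 - 38w + 78 = ((1/3)w + 17/3)(3w**3 - 63w**2 + 132w - 342) + (336w**2 - 672w + 2016)
  3w**3 - 63w**2 + 132w - 342 = ((1/112)w - 19/112)(336w**2 - 672w + 2016) + (0)
Last nonzero remainder: 336w**2 - 672w + 2016. Dividing through by 336 gives the monic gcd w**2 - 2w + 6.

w**2 - 2w + 6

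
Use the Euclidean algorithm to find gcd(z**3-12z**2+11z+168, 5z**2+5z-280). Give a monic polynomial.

z-7

Repeated division with remainder:
  z**3-12z**2+11z+168 = ((1/5)z-13/5)(5z**2+5z-280) + (80z-560)
  5z**2+5z-280 = ((1/16)z+1/2)(80z-560) + (0)
Last nonzero remainder: 80z-560. Dividing through by 80 gives the monic gcd z-7.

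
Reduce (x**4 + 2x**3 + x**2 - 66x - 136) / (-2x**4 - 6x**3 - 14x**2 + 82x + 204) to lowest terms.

Euclidean algorithm in ℚ[x]:
  x**4 + 2x**3 + x**2 - 66x - 136 = (-1/2)(-2x**4 - 6x**3 - 14x**2 + 82x + 204) + (-x**3 - 6x**2 - 25x - 34)
  -2x**4 - 6x**3 - 14x**2 + 82x + 204 = (2x - 6)(-x**3 - 6x**2 - 25x - 34) + (0)
Last nonzero remainder: -x**3 - 6x**2 - 25x - 34. Dividing through by -1 gives the monic gcd x**3 + 6x**2 + 25x + 34.
Cancel x**3 + 6x**2 + 25x + 34 from numerator and denominator to get the reduced form.

(-x + 4)/(2x - 6)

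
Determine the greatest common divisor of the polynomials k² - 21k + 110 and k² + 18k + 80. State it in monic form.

1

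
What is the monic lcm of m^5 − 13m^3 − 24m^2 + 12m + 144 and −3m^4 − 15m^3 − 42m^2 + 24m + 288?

By polynomial division,
  m^5 − 13m^3 − 24m^2 + 12m + 144 = (−(1/3)m + 5/3)(−3m^4 − 15m^3 − 42m^2 + 24m + 288) + (−2m^3 + 54m^2 + 68m − 336)
  −3m^4 − 15m^3 − 42m^2 + 24m + 288 = ((3/2)m + 48)(−2m^3 + 54m^2 + 68m − 336) + (−2736m^2 − 2736m + 16416)
  −2m^3 + 54m^2 + 68m − 336 = ((1/1368)m − 7/342)(−2736m^2 − 2736m + 16416) + (0)
Last nonzero remainder: −2736m^2 − 2736m + 16416. Dividing through by −2736 gives the monic gcd m^2 + m − 6.
Then lcm(f, g) = f·g / gcd(f, g); expanding and making the result monic gives the answer.

m^7 + 4m^6 + 3m^5 − 76m^4 − 292m^3 − 192m^2 + 768m + 2304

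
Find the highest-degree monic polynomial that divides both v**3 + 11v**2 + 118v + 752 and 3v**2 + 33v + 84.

1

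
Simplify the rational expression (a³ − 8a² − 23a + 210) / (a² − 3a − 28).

Repeated division with remainder:
  a³ − 8a² − 23a + 210 = (a − 5)(a² − 3a − 28) + (−10a + 70)
  a² − 3a − 28 = (−(1/10)a − 2/5)(−10a + 70) + (0)
Last nonzero remainder: −10a + 70. Dividing through by −10 gives the monic gcd a − 7.
Cancel a − 7 from numerator and denominator to get the reduced form.

(a² − a − 30)/(a + 4)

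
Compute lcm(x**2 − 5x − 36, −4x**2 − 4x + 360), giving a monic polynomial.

x**3 + 5x**2 − 86x − 360

Euclidean algorithm in ℚ[x]:
  x**2 − 5x − 36 = (−1/4)(−4x**2 − 4x + 360) + (−6x + 54)
  −4x**2 − 4x + 360 = ((2/3)x + 20/3)(−6x + 54) + (0)
Last nonzero remainder: −6x + 54. Dividing through by −6 gives the monic gcd x − 9.
Then lcm(f, g) = f·g / gcd(f, g); expanding and making the result monic gives the answer.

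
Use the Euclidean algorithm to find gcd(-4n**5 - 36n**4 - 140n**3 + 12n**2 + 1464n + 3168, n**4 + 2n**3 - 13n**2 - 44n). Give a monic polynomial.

n**2 + 6n + 11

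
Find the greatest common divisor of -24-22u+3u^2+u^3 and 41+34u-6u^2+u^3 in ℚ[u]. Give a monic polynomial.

Euclidean algorithm in ℚ[u]:
  u^3+3u^2-22u-24 = (u^3-6u^2+34u+41) + (9u^2-56u-65)
  u^3-6u^2+34u+41 = ((1/9)u+2/81)(9u^2-56u-65) + ((3451/81)u+3451/81)
  9u^2-56u-65 = ((729/3451)u-5265/3451)((3451/81)u+3451/81) + (0)
Last nonzero remainder: (3451/81)u+3451/81. Dividing through by 3451/81 gives the monic gcd u+1.

1+u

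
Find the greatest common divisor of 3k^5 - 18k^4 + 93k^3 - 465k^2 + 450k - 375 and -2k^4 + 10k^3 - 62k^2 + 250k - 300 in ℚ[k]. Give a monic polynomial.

Repeated division with remainder:
  3k^5 - 18k^4 + 93k^3 - 465k^2 + 450k - 375 = (-(3/2)k + 3/2)(-2k^4 + 10k^3 - 62k^2 + 250k - 300) + (-15k^3 + 3k^2 - 375k + 75)
  -2k^4 + 10k^3 - 62k^2 + 250k - 300 = ((2/15)k - 16/25)(-15k^3 + 3k^2 - 375k + 75) + (-(252/25)k^2 - 252)
  -15k^3 + 3k^2 - 375k + 75 = ((125/84)k - 25/84)(-(252/25)k^2 - 252) + (0)
Last nonzero remainder: -(252/25)k^2 - 252. Dividing through by -252/25 gives the monic gcd k^2 + 25.

k^2 + 25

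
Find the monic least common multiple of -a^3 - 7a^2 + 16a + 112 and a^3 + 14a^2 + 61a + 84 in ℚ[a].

By polynomial division,
  -a^3 - 7a^2 + 16a + 112 = (-1)(a^3 + 14a^2 + 61a + 84) + (7a^2 + 77a + 196)
  a^3 + 14a^2 + 61a + 84 = ((1/7)a + 3/7)(7a^2 + 77a + 196) + (0)
Last nonzero remainder: 7a^2 + 77a + 196. Dividing through by 7 gives the monic gcd a^2 + 11a + 28.
Then lcm(f, g) = f·g / gcd(f, g); expanding and making the result monic gives the answer.

a^4 + 10a^3 + 5a^2 - 160a - 336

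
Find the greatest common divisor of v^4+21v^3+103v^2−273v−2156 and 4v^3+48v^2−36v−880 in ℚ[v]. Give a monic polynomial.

v^2+7v−44

Repeated division with remainder:
  v^4+21v^3+103v^2−273v−2156 = ((1/4)v+9/4)(4v^3+48v^2−36v−880) + (4v^2+28v−176)
  4v^3+48v^2−36v−880 = (v+5)(4v^2+28v−176) + (0)
Last nonzero remainder: 4v^2+28v−176. Dividing through by 4 gives the monic gcd v^2+7v−44.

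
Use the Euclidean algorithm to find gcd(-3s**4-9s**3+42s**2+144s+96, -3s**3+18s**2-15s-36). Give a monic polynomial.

s**2-3s-4

By polynomial division,
  -3s**4-9s**3+42s**2+144s+96 = (s+9)(-3s**3+18s**2-15s-36) + (-105s**2+315s+420)
  -3s**3+18s**2-15s-36 = ((1/35)s-3/35)(-105s**2+315s+420) + (0)
Last nonzero remainder: -105s**2+315s+420. Dividing through by -105 gives the monic gcd s**2-3s-4.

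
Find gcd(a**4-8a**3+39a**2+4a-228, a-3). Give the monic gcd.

a-3

Repeated division with remainder:
  a**4-8a**3+39a**2+4a-228 = (a**3-5a**2+24a+76)(a-3) + (0)
The last nonzero remainder a-3 is already monic.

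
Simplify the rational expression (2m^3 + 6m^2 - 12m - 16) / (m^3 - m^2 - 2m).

By polynomial division,
  2m^3 + 6m^2 - 12m - 16 = (2)(m^3 - m^2 - 2m) + (8m^2 - 8m - 16)
  m^3 - m^2 - 2m = ((1/8)m)(8m^2 - 8m - 16) + (0)
Last nonzero remainder: 8m^2 - 8m - 16. Dividing through by 8 gives the monic gcd m^2 - m - 2.
Cancel m^2 - m - 2 from numerator and denominator to get the reduced form.

(2m + 8)/(m)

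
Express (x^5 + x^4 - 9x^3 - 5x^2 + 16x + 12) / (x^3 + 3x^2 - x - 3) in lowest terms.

By polynomial division,
  x^5 + x^4 - 9x^3 - 5x^2 + 16x + 12 = (x^2 - 2x - 2)(x^3 + 3x^2 - x - 3) + (2x^2 + 8x + 6)
  x^3 + 3x^2 - x - 3 = ((1/2)x - 1/2)(2x^2 + 8x + 6) + (0)
Last nonzero remainder: 2x^2 + 8x + 6. Dividing through by 2 gives the monic gcd x^2 + 4x + 3.
Cancel x^2 + 4x + 3 from numerator and denominator to get the reduced form.

(x^3 - 3x^2 + 4)/(x - 1)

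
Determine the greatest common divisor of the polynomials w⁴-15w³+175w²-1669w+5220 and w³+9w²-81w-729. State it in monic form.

Apply the Euclidean algorithm:
  w⁴-15w³+175w²-1669w+5220 = (w-24)(w³+9w²-81w-729) + (472w²-2884w-12276)
  w³+9w²-81w-729 = ((1/472)w+1783/55696)(472w²-2884w-12276) + ((519841/13924)w-4678569/13924)
  472w²-2884w-12276 = ((6572128/519841)w+18992336/519841)((519841/13924)w-4678569/13924) + (0)
Last nonzero remainder: (519841/13924)w-4678569/13924. Dividing through by 519841/13924 gives the monic gcd w-9.

w-9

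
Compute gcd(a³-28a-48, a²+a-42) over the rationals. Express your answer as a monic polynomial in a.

Euclidean algorithm in ℚ[a]:
  a³-28a-48 = (a-1)(a²+a-42) + (15a-90)
  a²+a-42 = ((1/15)a+7/15)(15a-90) + (0)
Last nonzero remainder: 15a-90. Dividing through by 15 gives the monic gcd a-6.

a-6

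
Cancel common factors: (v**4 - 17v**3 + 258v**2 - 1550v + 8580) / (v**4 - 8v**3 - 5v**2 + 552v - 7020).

Euclidean algorithm in ℚ[v]:
  v**4 - 17v**3 + 258v**2 - 1550v + 8580 = (v**4 - 8v**3 - 5v**2 + 552v - 7020) + (-9v**3 + 263v**2 - 2102v + 15600)
  v**4 - 8v**3 - 5v**2 + 552v - 7020 = (-(1/9)v - 191/81)(-9v**3 + 263v**2 - 2102v + 15600) + ((30910/81)v**2 - (216370/81)v + 803660/27)
  -9v**3 + 263v**2 - 2102v + 15600 = (-(729/30910)v + 1620/3091)((30910/81)v**2 - (216370/81)v + 803660/27) + (0)
Last nonzero remainder: (30910/81)v**2 - (216370/81)v + 803660/27. Dividing through by 30910/81 gives the monic gcd v**2 - 7v + 78.
Cancel v**2 - 7v + 78 from numerator and denominator to get the reduced form.

(v**2 - 10v + 110)/(v**2 - v - 90)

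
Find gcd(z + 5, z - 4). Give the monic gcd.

1

By polynomial division,
  z + 5 = (z - 4) + (9)
  z - 4 = ((1/9)z - 4/9)(9) + (0)
The last nonzero remainder is the constant 9, so the polynomials are coprime and gcd = 1.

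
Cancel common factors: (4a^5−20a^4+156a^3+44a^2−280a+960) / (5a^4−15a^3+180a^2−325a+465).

Apply the Euclidean algorithm:
  4a^5−20a^4+156a^3+44a^2−280a+960 = ((4/5)a−8/5)(5a^4−15a^3+180a^2−325a+465) + (−12a^3+592a^2−1172a+1704)
  5a^4−15a^3+180a^2−325a+465 = (−(5/12)a−695/36)(−12a^3+592a^2−1172a+1704) + ((100085/9)a^2−(200170/9)a+100085/3)
  −12a^3+592a^2−1172a+1704 = (−(108/100085)a+5112/100085)((100085/9)a^2−(200170/9)a+100085/3) + (0)
Last nonzero remainder: (100085/9)a^2−(200170/9)a+100085/3. Dividing through by 100085/9 gives the monic gcd a^2−2a+3.
Cancel a^2−2a+3 from numerator and denominator to get the reduced form.

(4a^3−12a^2+120a+320)/(5a^2−5a+155)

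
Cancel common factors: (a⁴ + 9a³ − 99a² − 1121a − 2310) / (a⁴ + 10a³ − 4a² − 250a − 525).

(a² − a − 110)/(a² − 25)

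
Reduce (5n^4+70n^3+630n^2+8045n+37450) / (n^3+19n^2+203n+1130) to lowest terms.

By polynomial division,
  5n^4+70n^3+630n^2+8045n+37450 = (5n−25)(n^3+19n^2+203n+1130) + (90n^2+7470n+65700)
  n^3+19n^2+203n+1130 = ((1/90)n−32/45)(90n^2+7470n+65700) + (4785n+47850)
  90n^2+7470n+65700 = ((6/319)n+438/319)(4785n+47850) + (0)
Last nonzero remainder: 4785n+47850. Dividing through by 4785 gives the monic gcd n+10.
Cancel n+10 from numerator and denominator to get the reduced form.

(5n^3+20n^2+430n+3745)/(n^2+9n+113)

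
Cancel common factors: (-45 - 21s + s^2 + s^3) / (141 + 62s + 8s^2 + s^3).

By polynomial division,
  s^3 + s^2 - 21s - 45 = (s^3 + 8s^2 + 62s + 141) + (-7s^2 - 83s - 186)
  s^3 + 8s^2 + 62s + 141 = (-(1/7)s + 27/49)(-7s^2 - 83s - 186) + ((3977/49)s + 11931/49)
  -7s^2 - 83s - 186 = (-(343/3977)s - 3038/3977)((3977/49)s + 11931/49) + (0)
Last nonzero remainder: (3977/49)s + 11931/49. Dividing through by 3977/49 gives the monic gcd s + 3.
Cancel s + 3 from numerator and denominator to get the reduced form.

(-15 - 2s + s^2)/(47 + 5s + s^2)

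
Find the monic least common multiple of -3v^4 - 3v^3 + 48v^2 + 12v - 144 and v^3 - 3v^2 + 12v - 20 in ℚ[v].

Apply the Euclidean algorithm:
  -3v^4 - 3v^3 + 48v^2 + 12v - 144 = (-3v - 12)(v^3 - 3v^2 + 12v - 20) + (48v^2 + 96v - 384)
  v^3 - 3v^2 + 12v - 20 = ((1/48)v - 5/48)(48v^2 + 96v - 384) + (30v - 60)
  48v^2 + 96v - 384 = ((8/5)v + 32/5)(30v - 60) + (0)
Last nonzero remainder: 30v - 60. Dividing through by 30 gives the monic gcd v - 2.
Then lcm(f, g) = f·g / gcd(f, g); expanding and making the result monic gives the answer.

v^6 - 7v^4 + 22v^3 - 108v^2 - 88v + 480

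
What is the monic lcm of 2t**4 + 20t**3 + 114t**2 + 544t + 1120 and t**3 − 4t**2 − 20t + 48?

Apply the Euclidean algorithm:
  2t**4 + 20t**3 + 114t**2 + 544t + 1120 = (2t + 28)(t**3 − 4t**2 − 20t + 48) + (266t**2 + 1008t − 224)
  t**3 − 4t**2 − 20t + 48 = ((1/266)t − 74/2527)(266t**2 + 1008t − 224) + ((3740/361)t + 14960/361)
  266t**2 + 1008t − 224 = ((48013/1870)t − 5054/935)((3740/361)t + 14960/361) + (0)
Last nonzero remainder: (3740/361)t + 14960/361. Dividing through by 3740/361 gives the monic gcd t + 4.
Then lcm(f, g) = f·g / gcd(f, g); expanding and making the result monic gives the answer.

t**6 + 2t**5 − 11t**4 − 64t**3 − 932t**2 − 1216t + 6720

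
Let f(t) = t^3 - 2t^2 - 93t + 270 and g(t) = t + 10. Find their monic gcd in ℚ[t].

t + 10

Euclidean algorithm in ℚ[t]:
  t^3 - 2t^2 - 93t + 270 = (t^2 - 12t + 27)(t + 10) + (0)
The last nonzero remainder t + 10 is already monic.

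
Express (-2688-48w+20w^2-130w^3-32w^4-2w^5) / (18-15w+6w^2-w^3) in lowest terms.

(448+232w+38w^2+2w^3)/(-3+w)

By polynomial division,
  -2w^5-32w^4-130w^3+20w^2-48w-2688 = (2w^2+44w+364)(-w^3+6w^2-15w+18) + (-1540w^2+4620w-9240)
  -w^3+6w^2-15w+18 = ((1/1540)w-3/1540)(-1540w^2+4620w-9240) + (0)
Last nonzero remainder: -1540w^2+4620w-9240. Dividing through by -1540 gives the monic gcd w^2-3w+6.
Cancel w^2-3w+6 from numerator and denominator to get the reduced form.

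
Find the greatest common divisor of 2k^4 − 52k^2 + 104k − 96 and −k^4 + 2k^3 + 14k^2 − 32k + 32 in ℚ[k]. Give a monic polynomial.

By polynomial division,
  2k^4 − 52k^2 + 104k − 96 = (−2)(−k^4 + 2k^3 + 14k^2 − 32k + 32) + (4k^3 − 24k^2 + 40k − 32)
  −k^4 + 2k^3 + 14k^2 − 32k + 32 = (−(1/4)k − 1)(4k^3 − 24k^2 + 40k − 32) + (0)
Last nonzero remainder: 4k^3 − 24k^2 + 40k − 32. Dividing through by 4 gives the monic gcd k^3 − 6k^2 + 10k − 8.

k^3 − 6k^2 + 10k − 8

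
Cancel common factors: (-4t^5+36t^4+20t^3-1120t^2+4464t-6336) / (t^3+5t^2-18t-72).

(-4t^3+44t^2-164t+264)/(t+3)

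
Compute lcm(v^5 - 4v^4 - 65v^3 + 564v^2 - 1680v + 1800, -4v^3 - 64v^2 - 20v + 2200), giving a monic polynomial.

v^6 + 7v^5 - 109v^4 - 151v^3 + 4524v^2 - 16680v + 19800

Apply the Euclidean algorithm:
  v^5 - 4v^4 - 65v^3 + 564v^2 - 1680v + 1800 = (-(1/4)v^2 + 5v - 125/2)(-4v^3 - 64v^2 - 20v + 2200) + (-2786v^2 - 13930v + 139300)
  -4v^3 - 64v^2 - 20v + 2200 = ((2/1393)v + 22/1393)(-2786v^2 - 13930v + 139300) + (0)
Last nonzero remainder: -2786v^2 - 13930v + 139300. Dividing through by -2786 gives the monic gcd v^2 + 5v - 50.
Then lcm(f, g) = f·g / gcd(f, g); expanding and making the result monic gives the answer.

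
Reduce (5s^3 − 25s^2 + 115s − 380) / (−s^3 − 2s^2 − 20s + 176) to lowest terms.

(−5s^2 + 5s − 95)/(s^2 + 6s + 44)

Euclidean algorithm in ℚ[s]:
  5s^3 − 25s^2 + 115s − 380 = (−5)(−s^3 − 2s^2 − 20s + 176) + (−35s^2 + 15s + 500)
  −s^3 − 2s^2 − 20s + 176 = ((1/35)s + 17/245)(−35s^2 + 15s + 500) + (−(1731/49)s + 6924/49)
  −35s^2 + 15s + 500 = ((1715/1731)s + 6125/1731)(−(1731/49)s + 6924/49) + (0)
Last nonzero remainder: −(1731/49)s + 6924/49. Dividing through by −1731/49 gives the monic gcd s − 4.
Cancel s − 4 from numerator and denominator to get the reduced form.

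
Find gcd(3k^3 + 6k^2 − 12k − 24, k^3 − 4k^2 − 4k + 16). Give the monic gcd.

Apply the Euclidean algorithm:
  3k^3 + 6k^2 − 12k − 24 = (3)(k^3 − 4k^2 − 4k + 16) + (18k^2 − 72)
  k^3 − 4k^2 − 4k + 16 = ((1/18)k − 2/9)(18k^2 − 72) + (0)
Last nonzero remainder: 18k^2 − 72. Dividing through by 18 gives the monic gcd k^2 − 4.

k^2 − 4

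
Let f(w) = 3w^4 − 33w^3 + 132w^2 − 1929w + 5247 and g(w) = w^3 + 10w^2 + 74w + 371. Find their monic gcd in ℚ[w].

w^2 + 3w + 53

By polynomial division,
  3w^4 − 33w^3 + 132w^2 − 1929w + 5247 = (3w − 63)(w^3 + 10w^2 + 74w + 371) + (540w^2 + 1620w + 28620)
  w^3 + 10w^2 + 74w + 371 = ((1/540)w + 7/540)(540w^2 + 1620w + 28620) + (0)
Last nonzero remainder: 540w^2 + 1620w + 28620. Dividing through by 540 gives the monic gcd w^2 + 3w + 53.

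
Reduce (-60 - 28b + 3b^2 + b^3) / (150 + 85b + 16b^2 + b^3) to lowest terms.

Euclidean algorithm in ℚ[b]:
  b^3 + 3b^2 - 28b - 60 = (b^3 + 16b^2 + 85b + 150) + (-13b^2 - 113b - 210)
  b^3 + 16b^2 + 85b + 150 = (-(1/13)b - 95/169)(-13b^2 - 113b - 210) + ((900/169)b + 5400/169)
  -13b^2 - 113b - 210 = (-(2197/900)b - 1183/180)((900/169)b + 5400/169) + (0)
Last nonzero remainder: (900/169)b + 5400/169. Dividing through by 900/169 gives the monic gcd b + 6.
Cancel b + 6 from numerator and denominator to get the reduced form.

(-10 - 3b + b^2)/(25 + 10b + b^2)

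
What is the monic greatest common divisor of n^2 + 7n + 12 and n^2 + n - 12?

n + 4

Euclidean algorithm in ℚ[n]:
  n^2 + 7n + 12 = (n^2 + n - 12) + (6n + 24)
  n^2 + n - 12 = ((1/6)n - 1/2)(6n + 24) + (0)
Last nonzero remainder: 6n + 24. Dividing through by 6 gives the monic gcd n + 4.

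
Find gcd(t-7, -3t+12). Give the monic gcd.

Euclidean algorithm in ℚ[t]:
  t-7 = (-1/3)(-3t+12) + (-3)
  -3t+12 = (t-4)(-3) + (0)
The last nonzero remainder is the constant -3, so the polynomials are coprime and gcd = 1.

1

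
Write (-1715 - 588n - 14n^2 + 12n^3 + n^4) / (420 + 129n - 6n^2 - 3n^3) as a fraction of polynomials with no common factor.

Apply the Euclidean algorithm:
  n^4 + 12n^3 - 14n^2 - 588n - 1715 = (-(1/3)n - 10/3)(-3n^3 - 6n^2 + 129n + 420) + (9n^2 - 18n - 315)
  -3n^3 - 6n^2 + 129n + 420 = (-(1/3)n - 4/3)(9n^2 - 18n - 315) + (0)
Last nonzero remainder: 9n^2 - 18n - 315. Dividing through by 9 gives the monic gcd n^2 - 2n - 35.
Cancel n^2 - 2n - 35 from numerator and denominator to get the reduced form.

(-49 - 14n - n^2)/(12 + 3n)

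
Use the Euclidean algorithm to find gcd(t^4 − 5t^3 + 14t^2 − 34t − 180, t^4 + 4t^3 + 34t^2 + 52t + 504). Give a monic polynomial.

Apply the Euclidean algorithm:
  t^4 − 5t^3 + 14t^2 − 34t − 180 = (t^4 + 4t^3 + 34t^2 + 52t + 504) + (−9t^3 − 20t^2 − 86t − 684)
  t^4 + 4t^3 + 34t^2 + 52t + 504 = (−(1/9)t − 16/81)(−9t^3 − 20t^2 − 86t − 684) + ((1660/81)t^2 − (3320/81)t + 3320/9)
  −9t^3 − 20t^2 − 86t − 684 = (−(729/1660)t − 1539/830)((1660/81)t^2 − (3320/81)t + 3320/9) + (0)
Last nonzero remainder: (1660/81)t^2 − (3320/81)t + 3320/9. Dividing through by 1660/81 gives the monic gcd t^2 − 2t + 18.

t^2 − 2t + 18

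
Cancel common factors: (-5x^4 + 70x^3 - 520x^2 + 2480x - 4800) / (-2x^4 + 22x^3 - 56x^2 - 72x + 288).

(5x^2 - 20x + 200)/(2x^2 - 2x - 12)

By polynomial division,
  -5x^4 + 70x^3 - 520x^2 + 2480x - 4800 = (5/2)(-2x^4 + 22x^3 - 56x^2 - 72x + 288) + (15x^3 - 380x^2 + 2660x - 5520)
  -2x^4 + 22x^3 - 56x^2 - 72x + 288 = (-(2/15)x - 86/45)(15x^3 - 380x^2 + 2660x - 5520) + (-(3848/9)x^2 + (38480/9)x - 30784/3)
  15x^3 - 380x^2 + 2660x - 5520 = (-(135/3848)x + 1035/1924)(-(3848/9)x^2 + (38480/9)x - 30784/3) + (0)
Last nonzero remainder: -(3848/9)x^2 + (38480/9)x - 30784/3. Dividing through by -3848/9 gives the monic gcd x^2 - 10x + 24.
Cancel x^2 - 10x + 24 from numerator and denominator to get the reduced form.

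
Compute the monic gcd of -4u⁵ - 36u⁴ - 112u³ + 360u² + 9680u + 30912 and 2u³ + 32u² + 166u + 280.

u² + 11u + 28

Repeated division with remainder:
  -4u⁵ - 36u⁴ - 112u³ + 360u² + 9680u + 30912 = (-2u² + 14u - 114)(2u³ + 32u² + 166u + 280) + (2244u² + 24684u + 62832)
  2u³ + 32u² + 166u + 280 = ((1/1122)u + 5/1122)(2244u² + 24684u + 62832) + (0)
Last nonzero remainder: 2244u² + 24684u + 62832. Dividing through by 2244 gives the monic gcd u² + 11u + 28.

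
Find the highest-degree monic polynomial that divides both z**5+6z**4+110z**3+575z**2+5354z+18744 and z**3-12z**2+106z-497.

Euclidean algorithm in ℚ[z]:
  z**5+6z**4+110z**3+575z**2+5354z+18744 = (z**2+18z+220)(z**3-12z**2+106z-497) + (1804z**2-9020z+128084)
  z**3-12z**2+106z-497 = ((1/1804)z-7/1804)(1804z**2-9020z+128084) + (0)
Last nonzero remainder: 1804z**2-9020z+128084. Dividing through by 1804 gives the monic gcd z**2-5z+71.

z**2-5z+71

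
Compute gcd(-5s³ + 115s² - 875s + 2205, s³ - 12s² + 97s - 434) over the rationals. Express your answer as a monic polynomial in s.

Apply the Euclidean algorithm:
  -5s³ + 115s² - 875s + 2205 = (-5)(s³ - 12s² + 97s - 434) + (55s² - 390s + 35)
  s³ - 12s² + 97s - 434 = ((1/55)s - 54/605)(55s² - 390s + 35) + ((7448/121)s - 52136/121)
  55s² - 390s + 35 = ((6655/7448)s - 605/7448)((7448/121)s - 52136/121) + (0)
Last nonzero remainder: (7448/121)s - 52136/121. Dividing through by 7448/121 gives the monic gcd s - 7.

s - 7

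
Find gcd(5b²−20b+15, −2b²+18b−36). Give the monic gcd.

b−3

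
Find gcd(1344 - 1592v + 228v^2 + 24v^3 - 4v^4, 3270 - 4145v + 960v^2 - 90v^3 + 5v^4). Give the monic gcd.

6 - 7v + v^2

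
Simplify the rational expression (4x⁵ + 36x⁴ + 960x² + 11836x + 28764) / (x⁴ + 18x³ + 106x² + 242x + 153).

(4x² − 32x + 188)/(x + 1)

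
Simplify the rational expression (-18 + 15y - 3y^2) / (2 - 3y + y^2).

Repeated division with remainder:
  -3y^2 + 15y - 18 = (-3)(y^2 - 3y + 2) + (6y - 12)
  y^2 - 3y + 2 = ((1/6)y - 1/6)(6y - 12) + (0)
Last nonzero remainder: 6y - 12. Dividing through by 6 gives the monic gcd y - 2.
Cancel y - 2 from numerator and denominator to get the reduced form.

(9 - 3y)/(-1 + y)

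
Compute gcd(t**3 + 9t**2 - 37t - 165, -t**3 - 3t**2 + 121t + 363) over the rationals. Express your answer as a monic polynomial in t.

t**2 + 14t + 33

By polynomial division,
  t**3 + 9t**2 - 37t - 165 = (-1)(-t**3 - 3t**2 + 121t + 363) + (6t**2 + 84t + 198)
  -t**3 - 3t**2 + 121t + 363 = (-(1/6)t + 11/6)(6t**2 + 84t + 198) + (0)
Last nonzero remainder: 6t**2 + 84t + 198. Dividing through by 6 gives the monic gcd t**2 + 14t + 33.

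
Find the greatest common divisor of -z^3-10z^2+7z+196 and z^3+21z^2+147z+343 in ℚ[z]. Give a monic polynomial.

z^2+14z+49

Repeated division with remainder:
  -z^3-10z^2+7z+196 = (-1)(z^3+21z^2+147z+343) + (11z^2+154z+539)
  z^3+21z^2+147z+343 = ((1/11)z+7/11)(11z^2+154z+539) + (0)
Last nonzero remainder: 11z^2+154z+539. Dividing through by 11 gives the monic gcd z^2+14z+49.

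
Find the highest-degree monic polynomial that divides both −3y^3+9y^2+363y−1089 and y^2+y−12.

By polynomial division,
  −3y^3+9y^2+363y−1089 = (−3y+12)(y^2+y−12) + (315y−945)
  y^2+y−12 = ((1/315)y+4/315)(315y−945) + (0)
Last nonzero remainder: 315y−945. Dividing through by 315 gives the monic gcd y−3.

y−3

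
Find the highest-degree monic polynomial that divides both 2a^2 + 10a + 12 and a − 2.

Euclidean algorithm in ℚ[a]:
  2a^2 + 10a + 12 = (2a + 14)(a − 2) + (40)
  a − 2 = ((1/40)a − 1/20)(40) + (0)
The last nonzero remainder is the constant 40, so the polynomials are coprime and gcd = 1.

1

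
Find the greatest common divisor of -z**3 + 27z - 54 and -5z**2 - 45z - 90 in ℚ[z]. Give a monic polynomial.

z + 6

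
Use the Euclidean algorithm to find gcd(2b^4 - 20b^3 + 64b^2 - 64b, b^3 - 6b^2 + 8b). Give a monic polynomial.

b^3 - 6b^2 + 8b

Repeated division with remainder:
  2b^4 - 20b^3 + 64b^2 - 64b = (2b - 8)(b^3 - 6b^2 + 8b) + (0)
The last nonzero remainder b^3 - 6b^2 + 8b is already monic.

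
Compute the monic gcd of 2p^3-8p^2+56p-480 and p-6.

By polynomial division,
  2p^3-8p^2+56p-480 = (2p^2+4p+80)(p-6) + (0)
The last nonzero remainder p-6 is already monic.

p-6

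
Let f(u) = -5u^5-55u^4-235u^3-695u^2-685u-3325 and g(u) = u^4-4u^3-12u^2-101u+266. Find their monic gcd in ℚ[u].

u^2+5u+19

Repeated division with remainder:
  -5u^5-55u^4-235u^3-695u^2-685u-3325 = (-5u-75)(u^4-4u^3-12u^2-101u+266) + (-595u^3-2100u^2-6930u+16625)
  u^4-4u^3-12u^2-101u+266 = (-(1/595)u+128/10115)(-595u^3-2100u^2-6930u+16625) + ((846/289)u^2+(4230/289)u+16074/289)
  -595u^3-2100u^2-6930u+16625 = (-(171955/846)u+252875/846)((846/289)u^2+(4230/289)u+16074/289) + (0)
Last nonzero remainder: (846/289)u^2+(4230/289)u+16074/289. Dividing through by 846/289 gives the monic gcd u^2+5u+19.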